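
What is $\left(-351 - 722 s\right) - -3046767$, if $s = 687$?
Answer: $2550402$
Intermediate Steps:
$\left(-351 - 722 s\right) - -3046767 = \left(-351 - 496014\right) - -3046767 = \left(-351 - 496014\right) + 3046767 = -496365 + 3046767 = 2550402$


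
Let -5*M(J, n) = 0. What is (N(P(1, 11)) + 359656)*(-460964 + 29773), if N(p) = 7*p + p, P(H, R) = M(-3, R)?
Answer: -155080430296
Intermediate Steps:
M(J, n) = 0 (M(J, n) = -⅕*0 = 0)
P(H, R) = 0
N(p) = 8*p
(N(P(1, 11)) + 359656)*(-460964 + 29773) = (8*0 + 359656)*(-460964 + 29773) = (0 + 359656)*(-431191) = 359656*(-431191) = -155080430296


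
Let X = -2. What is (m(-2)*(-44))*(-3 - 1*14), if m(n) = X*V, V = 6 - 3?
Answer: -4488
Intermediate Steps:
V = 3
m(n) = -6 (m(n) = -2*3 = -6)
(m(-2)*(-44))*(-3 - 1*14) = (-6*(-44))*(-3 - 1*14) = 264*(-3 - 14) = 264*(-17) = -4488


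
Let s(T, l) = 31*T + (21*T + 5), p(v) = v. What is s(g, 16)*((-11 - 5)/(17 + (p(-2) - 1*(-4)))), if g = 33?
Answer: -27536/19 ≈ -1449.3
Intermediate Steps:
s(T, l) = 5 + 52*T (s(T, l) = 31*T + (5 + 21*T) = 5 + 52*T)
s(g, 16)*((-11 - 5)/(17 + (p(-2) - 1*(-4)))) = (5 + 52*33)*((-11 - 5)/(17 + (-2 - 1*(-4)))) = (5 + 1716)*(-16/(17 + (-2 + 4))) = 1721*(-16/(17 + 2)) = 1721*(-16/19) = -27536/19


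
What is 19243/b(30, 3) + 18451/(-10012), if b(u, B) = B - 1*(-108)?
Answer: 190612855/1111332 ≈ 171.52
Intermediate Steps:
b(u, B) = 108 + B (b(u, B) = B + 108 = 108 + B)
19243/b(30, 3) + 18451/(-10012) = 19243/(108 + 3) + 18451/(-10012) = 19243/111 + 18451*(-1/10012) = 19243*(1/111) - 18451/10012 = 19243/111 - 18451/10012 = 190612855/1111332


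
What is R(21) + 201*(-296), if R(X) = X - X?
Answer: -59496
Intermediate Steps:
R(X) = 0
R(21) + 201*(-296) = 0 + 201*(-296) = 0 - 59496 = -59496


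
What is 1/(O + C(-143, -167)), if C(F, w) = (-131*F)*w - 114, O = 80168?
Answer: -1/3048357 ≈ -3.2805e-7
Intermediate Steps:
C(F, w) = -114 - 131*F*w (C(F, w) = -131*F*w - 114 = -114 - 131*F*w)
1/(O + C(-143, -167)) = 1/(80168 + (-114 - 131*(-143)*(-167))) = 1/(80168 + (-114 - 3128411)) = 1/(80168 - 3128525) = 1/(-3048357) = -1/3048357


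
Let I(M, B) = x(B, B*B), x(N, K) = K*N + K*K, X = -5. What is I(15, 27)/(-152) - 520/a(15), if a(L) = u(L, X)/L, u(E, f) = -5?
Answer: -78501/38 ≈ -2065.8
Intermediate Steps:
x(N, K) = K² + K*N (x(N, K) = K*N + K² = K² + K*N)
I(M, B) = B²*(B + B²) (I(M, B) = (B*B)*(B*B + B) = B²*(B² + B) = B²*(B + B²))
a(L) = -5/L
I(15, 27)/(-152) - 520/a(15) = (27³*(1 + 27))/(-152) - 520/((-5/15)) = (19683*28)*(-1/152) - 520/((-5*1/15)) = 551124*(-1/152) - 520/(-⅓) = -137781/38 - 520*(-3) = -137781/38 + 1560 = -78501/38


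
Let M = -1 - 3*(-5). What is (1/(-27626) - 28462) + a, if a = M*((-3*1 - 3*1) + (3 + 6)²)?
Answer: -757283913/27626 ≈ -27412.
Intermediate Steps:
M = 14 (M = -1 + 15 = 14)
a = 1050 (a = 14*((-3*1 - 3*1) + (3 + 6)²) = 14*((-3 - 3) + 9²) = 14*(-6 + 81) = 14*75 = 1050)
(1/(-27626) - 28462) + a = (1/(-27626) - 28462) + 1050 = (-1/27626 - 28462) + 1050 = -786291213/27626 + 1050 = -757283913/27626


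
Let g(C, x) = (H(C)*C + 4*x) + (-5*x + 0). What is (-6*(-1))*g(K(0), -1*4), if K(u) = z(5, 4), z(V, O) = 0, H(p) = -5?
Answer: 24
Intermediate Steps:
K(u) = 0
g(C, x) = -x - 5*C (g(C, x) = (-5*C + 4*x) + (-5*x + 0) = (-5*C + 4*x) - 5*x = -x - 5*C)
(-6*(-1))*g(K(0), -1*4) = (-6*(-1))*(-(-1)*4 - 5*0) = 6*(-1*(-4) + 0) = 6*(4 + 0) = 6*4 = 24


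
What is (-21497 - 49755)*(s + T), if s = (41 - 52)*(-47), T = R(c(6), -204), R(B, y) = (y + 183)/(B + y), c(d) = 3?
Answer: -2468596792/67 ≈ -3.6845e+7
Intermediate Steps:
R(B, y) = (183 + y)/(B + y)
T = 7/67 (T = (183 - 204)/(3 - 204) = -21/(-201) = -1/201*(-21) = 7/67 ≈ 0.10448)
s = 517 (s = -11*(-47) = 517)
(-21497 - 49755)*(s + T) = (-21497 - 49755)*(517 + 7/67) = -71252*34646/67 = -2468596792/67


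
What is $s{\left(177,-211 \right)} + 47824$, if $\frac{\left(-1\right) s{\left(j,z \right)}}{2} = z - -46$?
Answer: $48154$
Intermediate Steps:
$s{\left(j,z \right)} = -92 - 2 z$ ($s{\left(j,z \right)} = - 2 \left(z - -46\right) = - 2 \left(z + 46\right) = - 2 \left(46 + z\right) = -92 - 2 z$)
$s{\left(177,-211 \right)} + 47824 = \left(-92 - -422\right) + 47824 = \left(-92 + 422\right) + 47824 = 330 + 47824 = 48154$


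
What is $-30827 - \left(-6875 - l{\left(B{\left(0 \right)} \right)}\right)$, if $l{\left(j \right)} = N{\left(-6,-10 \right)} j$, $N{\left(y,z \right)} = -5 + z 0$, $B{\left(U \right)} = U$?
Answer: $-23952$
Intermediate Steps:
$N{\left(y,z \right)} = -5$ ($N{\left(y,z \right)} = -5 + 0 = -5$)
$l{\left(j \right)} = - 5 j$
$-30827 - \left(-6875 - l{\left(B{\left(0 \right)} \right)}\right) = -30827 - \left(-6875 - \left(-5\right) 0\right) = -30827 - \left(-6875 - 0\right) = -30827 - \left(-6875 + 0\right) = -30827 - -6875 = -30827 + 6875 = -23952$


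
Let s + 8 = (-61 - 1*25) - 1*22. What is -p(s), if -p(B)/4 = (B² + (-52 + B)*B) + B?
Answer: 131312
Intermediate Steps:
s = -116 (s = -8 + ((-61 - 1*25) - 1*22) = -8 + ((-61 - 25) - 22) = -8 + (-86 - 22) = -8 - 108 = -116)
p(B) = -4*B - 4*B² - 4*B*(-52 + B) (p(B) = -4*((B² + (-52 + B)*B) + B) = -4*((B² + B*(-52 + B)) + B) = -4*(B + B² + B*(-52 + B)) = -4*B - 4*B² - 4*B*(-52 + B))
-p(s) = -4*(-116)*(51 - 2*(-116)) = -4*(-116)*(51 + 232) = -4*(-116)*283 = -1*(-131312) = 131312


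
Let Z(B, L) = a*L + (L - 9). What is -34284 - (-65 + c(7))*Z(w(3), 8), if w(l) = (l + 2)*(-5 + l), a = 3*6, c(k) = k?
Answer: -25990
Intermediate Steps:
a = 18
w(l) = (-5 + l)*(2 + l) (w(l) = (2 + l)*(-5 + l) = (-5 + l)*(2 + l))
Z(B, L) = -9 + 19*L (Z(B, L) = 18*L + (L - 9) = 18*L + (-9 + L) = -9 + 19*L)
-34284 - (-65 + c(7))*Z(w(3), 8) = -34284 - (-65 + 7)*(-9 + 19*8) = -34284 - (-58)*(-9 + 152) = -34284 - (-58)*143 = -34284 - 1*(-8294) = -34284 + 8294 = -25990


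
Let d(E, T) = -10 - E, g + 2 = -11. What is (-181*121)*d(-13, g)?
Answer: -65703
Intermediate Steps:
g = -13 (g = -2 - 11 = -13)
(-181*121)*d(-13, g) = (-181*121)*(-10 - 1*(-13)) = -21901*(-10 + 13) = -21901*3 = -65703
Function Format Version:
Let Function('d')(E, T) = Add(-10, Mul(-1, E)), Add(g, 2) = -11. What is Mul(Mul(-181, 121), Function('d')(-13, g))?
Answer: -65703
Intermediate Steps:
g = -13 (g = Add(-2, -11) = -13)
Mul(Mul(-181, 121), Function('d')(-13, g)) = Mul(Mul(-181, 121), Add(-10, Mul(-1, -13))) = Mul(-21901, Add(-10, 13)) = Mul(-21901, 3) = -65703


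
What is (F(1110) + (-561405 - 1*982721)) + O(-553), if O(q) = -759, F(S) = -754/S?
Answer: -857411552/555 ≈ -1.5449e+6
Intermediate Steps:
(F(1110) + (-561405 - 1*982721)) + O(-553) = (-754/1110 + (-561405 - 1*982721)) - 759 = (-754*1/1110 + (-561405 - 982721)) - 759 = (-377/555 - 1544126) - 759 = -856990307/555 - 759 = -857411552/555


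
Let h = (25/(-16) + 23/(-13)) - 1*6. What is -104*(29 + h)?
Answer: -4091/2 ≈ -2045.5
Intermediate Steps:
h = -1941/208 (h = (25*(-1/16) + 23*(-1/13)) - 6 = (-25/16 - 23/13) - 6 = -693/208 - 6 = -1941/208 ≈ -9.3317)
-104*(29 + h) = -104*(29 - 1941/208) = -104*4091/208 = -4091/2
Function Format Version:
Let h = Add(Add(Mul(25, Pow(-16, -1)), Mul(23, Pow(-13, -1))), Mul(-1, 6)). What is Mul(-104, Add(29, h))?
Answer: Rational(-4091, 2) ≈ -2045.5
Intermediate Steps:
h = Rational(-1941, 208) (h = Add(Add(Mul(25, Rational(-1, 16)), Mul(23, Rational(-1, 13))), -6) = Add(Add(Rational(-25, 16), Rational(-23, 13)), -6) = Add(Rational(-693, 208), -6) = Rational(-1941, 208) ≈ -9.3317)
Mul(-104, Add(29, h)) = Mul(-104, Add(29, Rational(-1941, 208))) = Mul(-104, Rational(4091, 208)) = Rational(-4091, 2)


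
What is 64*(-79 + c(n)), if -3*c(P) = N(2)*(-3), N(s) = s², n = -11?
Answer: -4800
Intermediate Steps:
c(P) = 4 (c(P) = -2²*(-3)/3 = -4*(-3)/3 = -⅓*(-12) = 4)
64*(-79 + c(n)) = 64*(-79 + 4) = 64*(-75) = -4800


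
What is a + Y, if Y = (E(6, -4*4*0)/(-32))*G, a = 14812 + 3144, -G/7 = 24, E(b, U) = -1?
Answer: 71803/4 ≈ 17951.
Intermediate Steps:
G = -168 (G = -7*24 = -168)
a = 17956
Y = -21/4 (Y = (-1/(-32))*(-168) = -1/32*(-1)*(-168) = (1/32)*(-168) = -21/4 ≈ -5.2500)
a + Y = 17956 - 21/4 = 71803/4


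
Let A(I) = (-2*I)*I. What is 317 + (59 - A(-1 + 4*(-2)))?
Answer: 538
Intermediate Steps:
A(I) = -2*I**2
317 + (59 - A(-1 + 4*(-2))) = 317 + (59 - (-2)*(-1 + 4*(-2))**2) = 317 + (59 - (-2)*(-1 - 8)**2) = 317 + (59 - (-2)*(-9)**2) = 317 + (59 - (-2)*81) = 317 + (59 - 1*(-162)) = 317 + (59 + 162) = 317 + 221 = 538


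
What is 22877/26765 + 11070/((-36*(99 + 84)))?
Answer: -2695831/3265330 ≈ -0.82559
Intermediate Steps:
22877/26765 + 11070/((-36*(99 + 84))) = 22877*(1/26765) + 11070/((-36*183)) = 22877/26765 + 11070/(-6588) = 22877/26765 + 11070*(-1/6588) = 22877/26765 - 205/122 = -2695831/3265330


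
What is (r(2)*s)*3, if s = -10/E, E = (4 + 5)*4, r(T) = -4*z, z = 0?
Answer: 0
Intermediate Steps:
r(T) = 0 (r(T) = -4*0 = 0)
E = 36 (E = 9*4 = 36)
s = -5/18 (s = -10/36 = -10*1/36 = -5/18 ≈ -0.27778)
(r(2)*s)*3 = (0*(-5/18))*3 = 0*3 = 0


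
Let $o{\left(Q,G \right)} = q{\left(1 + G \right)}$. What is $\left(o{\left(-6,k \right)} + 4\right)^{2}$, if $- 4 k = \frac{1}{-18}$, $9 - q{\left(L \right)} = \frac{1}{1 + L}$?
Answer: $\frac{3286969}{21025} \approx 156.34$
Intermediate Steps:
$q{\left(L \right)} = 9 - \frac{1}{1 + L}$
$k = \frac{1}{72}$ ($k = - \frac{1}{4 \left(-18\right)} = \left(- \frac{1}{4}\right) \left(- \frac{1}{18}\right) = \frac{1}{72} \approx 0.013889$)
$o{\left(Q,G \right)} = \frac{17 + 9 G}{2 + G}$ ($o{\left(Q,G \right)} = \frac{8 + 9 \left(1 + G\right)}{1 + \left(1 + G\right)} = \frac{8 + \left(9 + 9 G\right)}{2 + G} = \frac{17 + 9 G}{2 + G}$)
$\left(o{\left(-6,k \right)} + 4\right)^{2} = \left(\frac{17 + 9 \cdot \frac{1}{72}}{2 + \frac{1}{72}} + 4\right)^{2} = \left(\frac{17 + \frac{1}{8}}{\frac{145}{72}} + 4\right)^{2} = \left(\frac{72}{145} \cdot \frac{137}{8} + 4\right)^{2} = \left(\frac{1233}{145} + 4\right)^{2} = \left(\frac{1813}{145}\right)^{2} = \frac{3286969}{21025}$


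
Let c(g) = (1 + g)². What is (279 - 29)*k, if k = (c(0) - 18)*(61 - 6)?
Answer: -233750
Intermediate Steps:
k = -935 (k = ((1 + 0)² - 18)*(61 - 6) = (1² - 18)*55 = (1 - 18)*55 = -17*55 = -935)
(279 - 29)*k = (279 - 29)*(-935) = 250*(-935) = -233750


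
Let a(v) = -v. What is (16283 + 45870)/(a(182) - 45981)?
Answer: -4781/3551 ≈ -1.3464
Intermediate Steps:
(16283 + 45870)/(a(182) - 45981) = (16283 + 45870)/(-1*182 - 45981) = 62153/(-182 - 45981) = 62153/(-46163) = 62153*(-1/46163) = -4781/3551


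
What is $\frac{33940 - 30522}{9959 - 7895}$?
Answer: $\frac{1709}{1032} \approx 1.656$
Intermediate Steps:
$\frac{33940 - 30522}{9959 - 7895} = \frac{3418}{2064} = 3418 \cdot \frac{1}{2064} = \frac{1709}{1032}$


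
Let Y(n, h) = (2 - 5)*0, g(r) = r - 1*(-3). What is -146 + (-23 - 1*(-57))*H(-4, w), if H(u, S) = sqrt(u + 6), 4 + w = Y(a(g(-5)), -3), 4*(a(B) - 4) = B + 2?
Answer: -146 + 34*sqrt(2) ≈ -97.917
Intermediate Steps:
g(r) = 3 + r (g(r) = r + 3 = 3 + r)
a(B) = 9/2 + B/4 (a(B) = 4 + (B + 2)/4 = 4 + (2 + B)/4 = 4 + (1/2 + B/4) = 9/2 + B/4)
Y(n, h) = 0 (Y(n, h) = -3*0 = 0)
w = -4 (w = -4 + 0 = -4)
H(u, S) = sqrt(6 + u)
-146 + (-23 - 1*(-57))*H(-4, w) = -146 + (-23 - 1*(-57))*sqrt(6 - 4) = -146 + (-23 + 57)*sqrt(2) = -146 + 34*sqrt(2)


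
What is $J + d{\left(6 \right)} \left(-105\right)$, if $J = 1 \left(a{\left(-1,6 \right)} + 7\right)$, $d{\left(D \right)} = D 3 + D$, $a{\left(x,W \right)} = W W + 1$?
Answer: $-2476$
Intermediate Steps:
$a{\left(x,W \right)} = 1 + W^{2}$ ($a{\left(x,W \right)} = W^{2} + 1 = 1 + W^{2}$)
$d{\left(D \right)} = 4 D$ ($d{\left(D \right)} = 3 D + D = 4 D$)
$J = 44$ ($J = 1 \left(\left(1 + 6^{2}\right) + 7\right) = 1 \left(\left(1 + 36\right) + 7\right) = 1 \left(37 + 7\right) = 1 \cdot 44 = 44$)
$J + d{\left(6 \right)} \left(-105\right) = 44 + 4 \cdot 6 \left(-105\right) = 44 + 24 \left(-105\right) = 44 - 2520 = -2476$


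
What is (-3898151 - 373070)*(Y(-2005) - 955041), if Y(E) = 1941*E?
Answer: 20701523296866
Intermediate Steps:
(-3898151 - 373070)*(Y(-2005) - 955041) = (-3898151 - 373070)*(1941*(-2005) - 955041) = -4271221*(-3891705 - 955041) = -4271221*(-4846746) = 20701523296866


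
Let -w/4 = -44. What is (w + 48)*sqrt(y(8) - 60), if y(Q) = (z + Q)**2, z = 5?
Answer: 224*sqrt(109) ≈ 2338.6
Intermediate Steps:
w = 176 (w = -4*(-44) = 176)
y(Q) = (5 + Q)**2
(w + 48)*sqrt(y(8) - 60) = (176 + 48)*sqrt((5 + 8)**2 - 60) = 224*sqrt(13**2 - 60) = 224*sqrt(169 - 60) = 224*sqrt(109)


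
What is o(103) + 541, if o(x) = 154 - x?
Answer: 592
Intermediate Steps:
o(103) + 541 = (154 - 1*103) + 541 = (154 - 103) + 541 = 51 + 541 = 592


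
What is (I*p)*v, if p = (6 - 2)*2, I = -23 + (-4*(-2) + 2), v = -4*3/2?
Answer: 624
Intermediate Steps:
v = -6 (v = -12*1/2 = -6)
I = -13 (I = -23 + (8 + 2) = -23 + 10 = -13)
p = 8 (p = 4*2 = 8)
(I*p)*v = -13*8*(-6) = -104*(-6) = 624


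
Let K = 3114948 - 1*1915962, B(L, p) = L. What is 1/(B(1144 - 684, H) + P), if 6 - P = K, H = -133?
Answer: -1/1198520 ≈ -8.3436e-7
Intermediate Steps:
K = 1198986 (K = 3114948 - 1915962 = 1198986)
P = -1198980 (P = 6 - 1*1198986 = 6 - 1198986 = -1198980)
1/(B(1144 - 684, H) + P) = 1/((1144 - 684) - 1198980) = 1/(460 - 1198980) = 1/(-1198520) = -1/1198520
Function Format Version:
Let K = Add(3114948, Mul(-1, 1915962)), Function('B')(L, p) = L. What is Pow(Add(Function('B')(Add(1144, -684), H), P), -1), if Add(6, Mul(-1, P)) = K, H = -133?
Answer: Rational(-1, 1198520) ≈ -8.3436e-7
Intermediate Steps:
K = 1198986 (K = Add(3114948, -1915962) = 1198986)
P = -1198980 (P = Add(6, Mul(-1, 1198986)) = Add(6, -1198986) = -1198980)
Pow(Add(Function('B')(Add(1144, -684), H), P), -1) = Pow(Add(Add(1144, -684), -1198980), -1) = Pow(Add(460, -1198980), -1) = Pow(-1198520, -1) = Rational(-1, 1198520)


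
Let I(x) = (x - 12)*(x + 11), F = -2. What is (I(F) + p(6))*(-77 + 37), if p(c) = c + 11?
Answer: 4360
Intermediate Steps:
I(x) = (-12 + x)*(11 + x)
p(c) = 11 + c
(I(F) + p(6))*(-77 + 37) = ((-132 + (-2)² - 1*(-2)) + (11 + 6))*(-77 + 37) = ((-132 + 4 + 2) + 17)*(-40) = (-126 + 17)*(-40) = -109*(-40) = 4360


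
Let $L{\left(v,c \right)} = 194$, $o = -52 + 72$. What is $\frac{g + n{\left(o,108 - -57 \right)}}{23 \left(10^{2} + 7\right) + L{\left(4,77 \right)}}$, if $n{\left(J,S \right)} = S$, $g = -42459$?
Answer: $- \frac{14098}{885} \approx -15.93$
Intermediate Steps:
$o = 20$
$\frac{g + n{\left(o,108 - -57 \right)}}{23 \left(10^{2} + 7\right) + L{\left(4,77 \right)}} = \frac{-42459 + \left(108 - -57\right)}{23 \left(10^{2} + 7\right) + 194} = \frac{-42459 + \left(108 + 57\right)}{23 \left(100 + 7\right) + 194} = \frac{-42459 + 165}{23 \cdot 107 + 194} = - \frac{42294}{2461 + 194} = - \frac{42294}{2655} = \left(-42294\right) \frac{1}{2655} = - \frac{14098}{885}$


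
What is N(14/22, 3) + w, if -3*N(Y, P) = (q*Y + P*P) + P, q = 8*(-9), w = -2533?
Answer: -27739/11 ≈ -2521.7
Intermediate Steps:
q = -72
N(Y, P) = 24*Y - P/3 - P²/3 (N(Y, P) = -((-72*Y + P*P) + P)/3 = -((-72*Y + P²) + P)/3 = -((P² - 72*Y) + P)/3 = -(P + P² - 72*Y)/3 = 24*Y - P/3 - P²/3)
N(14/22, 3) + w = (24*(14/22) - ⅓*3 - ⅓*3²) - 2533 = (24*(14*(1/22)) - 1 - ⅓*9) - 2533 = (24*(7/11) - 1 - 3) - 2533 = (168/11 - 1 - 3) - 2533 = 124/11 - 2533 = -27739/11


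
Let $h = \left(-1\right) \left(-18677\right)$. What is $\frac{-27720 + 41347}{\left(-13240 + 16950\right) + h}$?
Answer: $\frac{13627}{22387} \approx 0.6087$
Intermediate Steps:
$h = 18677$
$\frac{-27720 + 41347}{\left(-13240 + 16950\right) + h} = \frac{-27720 + 41347}{\left(-13240 + 16950\right) + 18677} = \frac{13627}{3710 + 18677} = \frac{13627}{22387}$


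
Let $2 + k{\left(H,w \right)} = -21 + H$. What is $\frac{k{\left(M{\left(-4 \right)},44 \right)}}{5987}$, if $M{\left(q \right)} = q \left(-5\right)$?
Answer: $- \frac{3}{5987} \approx -0.00050109$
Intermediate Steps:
$M{\left(q \right)} = - 5 q$
$k{\left(H,w \right)} = -23 + H$ ($k{\left(H,w \right)} = -2 + \left(-21 + H\right) = -23 + H$)
$\frac{k{\left(M{\left(-4 \right)},44 \right)}}{5987} = \frac{-23 - -20}{5987} = \left(-23 + 20\right) \frac{1}{5987} = \left(-3\right) \frac{1}{5987} = - \frac{3}{5987}$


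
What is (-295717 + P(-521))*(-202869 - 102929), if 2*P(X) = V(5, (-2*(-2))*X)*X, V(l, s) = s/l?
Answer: 286136105994/5 ≈ 5.7227e+10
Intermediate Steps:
P(X) = 2*X²/5 (P(X) = ((((-2*(-2))*X)/5)*X)/2 = (((4*X)*(⅕))*X)/2 = ((4*X/5)*X)/2 = (4*X²/5)/2 = 2*X²/5)
(-295717 + P(-521))*(-202869 - 102929) = (-295717 + (⅖)*(-521)²)*(-202869 - 102929) = (-295717 + (⅖)*271441)*(-305798) = (-295717 + 542882/5)*(-305798) = -935703/5*(-305798) = 286136105994/5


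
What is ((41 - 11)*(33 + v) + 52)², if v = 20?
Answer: 2696164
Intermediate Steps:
((41 - 11)*(33 + v) + 52)² = ((41 - 11)*(33 + 20) + 52)² = (30*53 + 52)² = (1590 + 52)² = 1642² = 2696164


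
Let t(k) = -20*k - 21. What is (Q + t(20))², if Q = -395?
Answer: 665856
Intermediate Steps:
t(k) = -21 - 20*k
(Q + t(20))² = (-395 + (-21 - 20*20))² = (-395 + (-21 - 400))² = (-395 - 421)² = (-816)² = 665856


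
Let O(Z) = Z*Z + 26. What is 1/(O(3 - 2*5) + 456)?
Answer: 1/531 ≈ 0.0018832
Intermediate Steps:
O(Z) = 26 + Z² (O(Z) = Z² + 26 = 26 + Z²)
1/(O(3 - 2*5) + 456) = 1/((26 + (3 - 2*5)²) + 456) = 1/((26 + (3 - 10)²) + 456) = 1/((26 + (-7)²) + 456) = 1/((26 + 49) + 456) = 1/(75 + 456) = 1/531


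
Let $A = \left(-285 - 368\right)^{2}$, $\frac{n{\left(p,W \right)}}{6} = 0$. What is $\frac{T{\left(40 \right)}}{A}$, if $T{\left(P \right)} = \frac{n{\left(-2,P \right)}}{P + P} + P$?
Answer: $\frac{40}{426409} \approx 9.3807 \cdot 10^{-5}$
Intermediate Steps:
$n{\left(p,W \right)} = 0$ ($n{\left(p,W \right)} = 6 \cdot 0 = 0$)
$T{\left(P \right)} = P$ ($T{\left(P \right)} = \frac{0}{P + P} + P = \frac{0}{2 P} + P = 0 \frac{1}{2 P} + P = 0 + P = P$)
$A = 426409$ ($A = \left(-653\right)^{2} = 426409$)
$\frac{T{\left(40 \right)}}{A} = \frac{40}{426409}$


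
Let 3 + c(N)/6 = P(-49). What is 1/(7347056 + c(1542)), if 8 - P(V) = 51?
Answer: 1/7346780 ≈ 1.3611e-7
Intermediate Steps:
P(V) = -43 (P(V) = 8 - 1*51 = 8 - 51 = -43)
c(N) = -276 (c(N) = -18 + 6*(-43) = -18 - 258 = -276)
1/(7347056 + c(1542)) = 1/(7347056 - 276) = 1/7346780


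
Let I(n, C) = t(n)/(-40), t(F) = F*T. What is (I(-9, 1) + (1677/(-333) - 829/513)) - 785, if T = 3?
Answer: -600541393/759240 ≈ -790.98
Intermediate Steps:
t(F) = 3*F (t(F) = F*3 = 3*F)
I(n, C) = -3*n/40 (I(n, C) = (3*n)/(-40) = (3*n)*(-1/40) = -3*n/40)
(I(-9, 1) + (1677/(-333) - 829/513)) - 785 = (-3/40*(-9) + (1677/(-333) - 829/513)) - 785 = (27/40 + (1677*(-1/333) - 829*1/513)) - 785 = (27/40 + (-559/111 - 829/513)) - 785 = (27/40 - 126262/18981) - 785 = -4537993/759240 - 785 = -600541393/759240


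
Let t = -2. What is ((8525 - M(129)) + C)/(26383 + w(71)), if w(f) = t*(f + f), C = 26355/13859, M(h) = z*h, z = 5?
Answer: 109235275/361706041 ≈ 0.30200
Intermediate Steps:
M(h) = 5*h
C = 26355/13859 (C = 26355*(1/13859) = 26355/13859 ≈ 1.9017)
w(f) = -4*f (w(f) = -2*(f + f) = -4*f)
((8525 - M(129)) + C)/(26383 + w(71)) = ((8525 - 5*129) + 26355/13859)/(26383 - 4*71) = ((8525 - 1*645) + 26355/13859)/(26383 - 284) = ((8525 - 645) + 26355/13859)/26099 = (7880 + 26355/13859)*(1/26099) = (109235275/13859)*(1/26099) = 109235275/361706041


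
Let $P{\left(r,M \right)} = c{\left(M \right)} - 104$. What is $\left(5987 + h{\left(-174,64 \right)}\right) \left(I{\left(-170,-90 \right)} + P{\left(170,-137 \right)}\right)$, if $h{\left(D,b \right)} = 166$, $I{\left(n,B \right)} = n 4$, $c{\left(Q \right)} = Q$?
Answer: $-5666913$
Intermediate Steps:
$I{\left(n,B \right)} = 4 n$
$P{\left(r,M \right)} = -104 + M$ ($P{\left(r,M \right)} = M - 104 = -104 + M$)
$\left(5987 + h{\left(-174,64 \right)}\right) \left(I{\left(-170,-90 \right)} + P{\left(170,-137 \right)}\right) = \left(5987 + 166\right) \left(4 \left(-170\right) - 241\right) = 6153 \left(-680 - 241\right) = 6153 \left(-921\right) = -5666913$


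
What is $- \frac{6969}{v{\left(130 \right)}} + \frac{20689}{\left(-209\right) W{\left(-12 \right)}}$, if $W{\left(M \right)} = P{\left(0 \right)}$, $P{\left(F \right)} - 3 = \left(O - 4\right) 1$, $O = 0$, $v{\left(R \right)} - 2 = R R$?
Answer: $\frac{116076319}{1177506} \approx 98.578$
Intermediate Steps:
$v{\left(R \right)} = 2 + R^{2}$ ($v{\left(R \right)} = 2 + R R = 2 + R^{2}$)
$P{\left(F \right)} = -1$ ($P{\left(F \right)} = 3 + \left(0 - 4\right) 1 = 3 - 4 = -1$)
$W{\left(M \right)} = -1$
$- \frac{6969}{v{\left(130 \right)}} + \frac{20689}{\left(-209\right) W{\left(-12 \right)}} = - \frac{6969}{2 + 130^{2}} + \frac{20689}{\left(-209\right) \left(-1\right)} = - \frac{6969}{2 + 16900} + \frac{20689}{209} = - \frac{6969}{16902} + 20689 \cdot \frac{1}{209} = \left(-6969\right) \frac{1}{16902} + \frac{20689}{209} = - \frac{2323}{5634} + \frac{20689}{209} = \frac{116076319}{1177506}$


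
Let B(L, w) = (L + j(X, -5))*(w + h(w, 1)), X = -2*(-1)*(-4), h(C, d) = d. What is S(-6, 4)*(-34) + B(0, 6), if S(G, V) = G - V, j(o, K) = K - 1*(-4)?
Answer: 333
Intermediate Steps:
X = -8 (X = 2*(-4) = -8)
j(o, K) = 4 + K (j(o, K) = K + 4 = 4 + K)
B(L, w) = (1 + w)*(-1 + L) (B(L, w) = (L + (4 - 5))*(w + 1) = (L - 1)*(1 + w) = (-1 + L)*(1 + w) = (1 + w)*(-1 + L))
S(-6, 4)*(-34) + B(0, 6) = (-6 - 1*4)*(-34) + (-1 + 0 - 1*6 + 0*6) = (-6 - 4)*(-34) + (-1 + 0 - 6 + 0) = -10*(-34) - 7 = 340 - 7 = 333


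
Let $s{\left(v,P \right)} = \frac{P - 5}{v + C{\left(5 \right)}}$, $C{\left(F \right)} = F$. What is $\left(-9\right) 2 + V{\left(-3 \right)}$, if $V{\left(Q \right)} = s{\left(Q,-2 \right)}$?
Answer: $- \frac{43}{2} \approx -21.5$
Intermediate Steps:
$s{\left(v,P \right)} = \frac{-5 + P}{5 + v}$ ($s{\left(v,P \right)} = \frac{P - 5}{v + 5} = \frac{-5 + P}{5 + v}$)
$V{\left(Q \right)} = - \frac{7}{5 + Q}$ ($V{\left(Q \right)} = \frac{-5 - 2}{5 + Q} = \frac{1}{5 + Q} \left(-7\right) = - \frac{7}{5 + Q}$)
$\left(-9\right) 2 + V{\left(-3 \right)} = \left(-9\right) 2 - \frac{7}{5 - 3} = -18 - \frac{7}{2} = - \frac{43}{2}$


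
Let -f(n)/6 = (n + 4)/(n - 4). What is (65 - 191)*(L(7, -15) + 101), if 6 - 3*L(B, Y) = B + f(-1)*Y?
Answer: -14952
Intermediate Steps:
f(n) = -6*(4 + n)/(-4 + n) (f(n) = -6*(n + 4)/(n - 4) = -6*(4 + n)/(-4 + n))
L(B, Y) = 2 - 6*Y/5 - B/3 (L(B, Y) = 2 - (B + (6*(-4 - 1*(-1))/(-4 - 1))*Y)/3 = 2 - (B + (6*(-4 + 1)/(-5))*Y)/3 = 2 - (B + (6*(-1/5)*(-3))*Y)/3 = 2 - (B + 18*Y/5)/3 = 2 + (-6*Y/5 - B/3) = 2 - 6*Y/5 - B/3)
(65 - 191)*(L(7, -15) + 101) = (65 - 191)*((2 - 6/5*(-15) - 1/3*7) + 101) = -126*((2 + 18 - 7/3) + 101) = -126*(53/3 + 101) = -126*356/3 = -14952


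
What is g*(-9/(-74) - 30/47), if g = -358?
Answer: 321663/1739 ≈ 184.97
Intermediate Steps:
g*(-9/(-74) - 30/47) = -358*(-9/(-74) - 30/47) = -358*(-9*(-1/74) - 30*1/47) = -358*(9/74 - 30/47) = -358*(-1797/3478) = 321663/1739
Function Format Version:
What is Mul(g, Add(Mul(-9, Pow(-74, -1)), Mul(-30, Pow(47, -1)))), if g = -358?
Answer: Rational(321663, 1739) ≈ 184.97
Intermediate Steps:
Mul(g, Add(Mul(-9, Pow(-74, -1)), Mul(-30, Pow(47, -1)))) = Mul(-358, Add(Mul(-9, Pow(-74, -1)), Mul(-30, Pow(47, -1)))) = Mul(-358, Add(Mul(-9, Rational(-1, 74)), Mul(-30, Rational(1, 47)))) = Mul(-358, Add(Rational(9, 74), Rational(-30, 47))) = Mul(-358, Rational(-1797, 3478)) = Rational(321663, 1739)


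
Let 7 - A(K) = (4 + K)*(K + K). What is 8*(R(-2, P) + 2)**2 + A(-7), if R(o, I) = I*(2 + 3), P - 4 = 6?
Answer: 21597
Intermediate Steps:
P = 10 (P = 4 + 6 = 10)
A(K) = 7 - 2*K*(4 + K) (A(K) = 7 - (4 + K)*(K + K) = 7 - (4 + K)*2*K = 7 - 2*K*(4 + K))
R(o, I) = 5*I (R(o, I) = I*5 = 5*I)
8*(R(-2, P) + 2)**2 + A(-7) = 8*(5*10 + 2)**2 + (7 - 8*(-7) - 2*(-7)**2) = 8*(50 + 2)**2 + (7 + 56 - 2*49) = 8*52**2 + (7 + 56 - 98) = 8*2704 - 35 = 21632 - 35 = 21597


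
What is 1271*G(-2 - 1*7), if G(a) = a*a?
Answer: 102951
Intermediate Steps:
G(a) = a**2
1271*G(-2 - 1*7) = 1271*(-2 - 1*7)**2 = 1271*(-2 - 7)**2 = 1271*(-9)**2 = 1271*81 = 102951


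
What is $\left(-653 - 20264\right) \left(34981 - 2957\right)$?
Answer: $-669846008$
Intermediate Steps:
$\left(-653 - 20264\right) \left(34981 - 2957\right) = \left(-20917\right) 32024 = -669846008$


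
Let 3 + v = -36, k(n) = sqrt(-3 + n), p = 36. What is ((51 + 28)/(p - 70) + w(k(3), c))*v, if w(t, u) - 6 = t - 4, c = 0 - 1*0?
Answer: 429/34 ≈ 12.618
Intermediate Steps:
c = 0 (c = 0 + 0 = 0)
w(t, u) = 2 + t (w(t, u) = 6 + (t - 4) = 6 + (-4 + t) = 2 + t)
v = -39 (v = -3 - 36 = -39)
((51 + 28)/(p - 70) + w(k(3), c))*v = ((51 + 28)/(36 - 70) + (2 + sqrt(-3 + 3)))*(-39) = (79/(-34) + (2 + sqrt(0)))*(-39) = (79*(-1/34) + (2 + 0))*(-39) = (-79/34 + 2)*(-39) = -11/34*(-39) = 429/34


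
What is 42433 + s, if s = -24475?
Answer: 17958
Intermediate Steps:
42433 + s = 42433 - 24475 = 17958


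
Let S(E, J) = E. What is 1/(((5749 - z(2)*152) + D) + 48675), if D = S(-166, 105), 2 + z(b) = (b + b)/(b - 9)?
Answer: 7/382542 ≈ 1.8299e-5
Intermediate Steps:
z(b) = -2 + 2*b/(-9 + b) (z(b) = -2 + (b + b)/(b - 9) = -2 + (2*b)/(-9 + b) = -2 + 2*b/(-9 + b))
D = -166
1/(((5749 - z(2)*152) + D) + 48675) = 1/(((5749 - 18/(-9 + 2)*152) - 166) + 48675) = 1/(((5749 - 18/(-7)*152) - 166) + 48675) = 1/(((5749 - 18*(-1/7)*152) - 166) + 48675) = 1/(((5749 - (-18)*152/7) - 166) + 48675) = 1/(((5749 - 1*(-2736/7)) - 166) + 48675) = 1/(((5749 + 2736/7) - 166) + 48675) = 1/((42979/7 - 166) + 48675) = 1/(41817/7 + 48675) = 1/(382542/7) = 7/382542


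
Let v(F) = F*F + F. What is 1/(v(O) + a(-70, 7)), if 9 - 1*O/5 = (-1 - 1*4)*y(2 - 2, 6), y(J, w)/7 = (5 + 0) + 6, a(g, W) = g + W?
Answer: 1/3882807 ≈ 2.5755e-7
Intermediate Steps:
a(g, W) = W + g
y(J, w) = 77 (y(J, w) = 7*((5 + 0) + 6) = 7*(5 + 6) = 7*11 = 77)
O = 1970 (O = 45 - 5*(-1 - 1*4)*77 = 45 - 5*(-1 - 4)*77 = 45 - (-25)*77 = 45 - 5*(-385) = 45 + 1925 = 1970)
v(F) = F + F² (v(F) = F² + F = F + F²)
1/(v(O) + a(-70, 7)) = 1/(1970*(1 + 1970) + (7 - 70)) = 1/(1970*1971 - 63) = 1/(3882870 - 63) = 1/3882807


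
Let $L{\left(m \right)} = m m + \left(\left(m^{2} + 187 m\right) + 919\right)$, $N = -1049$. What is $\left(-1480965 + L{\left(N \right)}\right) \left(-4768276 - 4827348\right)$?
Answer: $-5033797181032$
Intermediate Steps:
$L{\left(m \right)} = 919 + 2 m^{2} + 187 m$ ($L{\left(m \right)} = m^{2} + \left(919 + m^{2} + 187 m\right) = 919 + 2 m^{2} + 187 m$)
$\left(-1480965 + L{\left(N \right)}\right) \left(-4768276 - 4827348\right) = \left(-1480965 + \left(919 + 2 \left(-1049\right)^{2} + 187 \left(-1049\right)\right)\right) \left(-4768276 - 4827348\right) = \left(-1480965 + \left(919 + 2 \cdot 1100401 - 196163\right)\right) \left(-9595624\right) = \left(-1480965 + \left(919 + 2200802 - 196163\right)\right) \left(-9595624\right) = \left(-1480965 + 2005558\right) \left(-9595624\right) = 524593 \left(-9595624\right) = -5033797181032$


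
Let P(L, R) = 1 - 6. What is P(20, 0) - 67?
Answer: -72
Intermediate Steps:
P(L, R) = -5
P(20, 0) - 67 = -5 - 67 = -72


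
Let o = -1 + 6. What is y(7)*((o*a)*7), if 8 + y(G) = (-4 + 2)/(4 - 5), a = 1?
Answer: -210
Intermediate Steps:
o = 5
y(G) = -6 (y(G) = -8 + (-4 + 2)/(4 - 5) = -8 - 2/(-1) = -8 - 2*(-1) = -8 + 2 = -6)
y(7)*((o*a)*7) = -6*5*1*7 = -30*7 = -6*35 = -210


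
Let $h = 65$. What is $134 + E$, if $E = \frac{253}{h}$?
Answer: $\frac{8963}{65} \approx 137.89$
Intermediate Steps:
$E = \frac{253}{65} \approx 3.8923$
$134 + E = 134 + \frac{253}{65} = \frac{8963}{65}$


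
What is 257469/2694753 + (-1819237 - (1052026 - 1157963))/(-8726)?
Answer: 769861164899/3919069113 ≈ 196.44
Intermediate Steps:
257469/2694753 + (-1819237 - (1052026 - 1157963))/(-8726) = 257469*(1/2694753) + (-1819237 - 1*(-105937))*(-1/8726) = 85823/898251 + (-1819237 + 105937)*(-1/8726) = 85823/898251 - 1713300*(-1/8726) = 85823/898251 + 856650/4363 = 769861164899/3919069113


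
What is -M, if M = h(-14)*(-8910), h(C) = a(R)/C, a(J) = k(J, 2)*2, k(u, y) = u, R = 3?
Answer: -26730/7 ≈ -3818.6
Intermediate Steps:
a(J) = 2*J (a(J) = J*2 = 2*J)
h(C) = 6/C (h(C) = (2*3)/C = 6/C)
M = 26730/7 (M = (6/(-14))*(-8910) = (6*(-1/14))*(-8910) = -3/7*(-8910) = 26730/7 ≈ 3818.6)
-M = -1*26730/7 = -26730/7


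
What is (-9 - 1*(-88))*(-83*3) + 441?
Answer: -19230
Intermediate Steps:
(-9 - 1*(-88))*(-83*3) + 441 = (-9 + 88)*(-249) + 441 = 79*(-249) + 441 = -19671 + 441 = -19230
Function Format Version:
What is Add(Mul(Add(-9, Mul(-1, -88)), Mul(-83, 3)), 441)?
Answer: -19230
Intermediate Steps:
Add(Mul(Add(-9, Mul(-1, -88)), Mul(-83, 3)), 441) = Add(Mul(Add(-9, 88), -249), 441) = Add(Mul(79, -249), 441) = Add(-19671, 441) = -19230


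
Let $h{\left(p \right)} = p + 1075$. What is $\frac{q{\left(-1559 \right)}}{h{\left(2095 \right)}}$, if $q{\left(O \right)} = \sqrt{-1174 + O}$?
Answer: $\frac{i \sqrt{2733}}{3170} \approx 0.016492 i$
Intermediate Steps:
$h{\left(p \right)} = 1075 + p$
$\frac{q{\left(-1559 \right)}}{h{\left(2095 \right)}} = \frac{\sqrt{-1174 - 1559}}{1075 + 2095} = \frac{\sqrt{-2733}}{3170} = i \sqrt{2733} \cdot \frac{1}{3170} = \frac{i \sqrt{2733}}{3170}$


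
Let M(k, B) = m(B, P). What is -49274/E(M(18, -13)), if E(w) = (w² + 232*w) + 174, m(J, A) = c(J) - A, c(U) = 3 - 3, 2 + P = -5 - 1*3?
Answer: -24637/1297 ≈ -18.995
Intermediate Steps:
P = -10 (P = -2 + (-5 - 1*3) = -2 + (-5 - 3) = -2 - 8 = -10)
c(U) = 0
m(J, A) = -A (m(J, A) = 0 - A = -A)
M(k, B) = 10 (M(k, B) = -1*(-10) = 10)
E(w) = 174 + w² + 232*w
-49274/E(M(18, -13)) = -49274/(174 + 10² + 232*10) = -49274/(174 + 100 + 2320) = -49274/2594 = -49274*1/2594 = -24637/1297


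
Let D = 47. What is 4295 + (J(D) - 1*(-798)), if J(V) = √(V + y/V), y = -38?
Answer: 5093 + √102037/47 ≈ 5099.8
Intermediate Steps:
J(V) = √(V - 38/V)
4295 + (J(D) - 1*(-798)) = 4295 + (√(47 - 38/47) - 1*(-798)) = 4295 + (√(47 - 38*1/47) + 798) = 4295 + (√(47 - 38/47) + 798) = 4295 + (√(2171/47) + 798) = 4295 + (√102037/47 + 798) = 4295 + (798 + √102037/47) = 5093 + √102037/47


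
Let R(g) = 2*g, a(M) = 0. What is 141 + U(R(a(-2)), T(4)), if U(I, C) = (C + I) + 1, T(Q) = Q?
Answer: 146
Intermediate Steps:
U(I, C) = 1 + C + I
141 + U(R(a(-2)), T(4)) = 141 + (1 + 4 + 2*0) = 141 + (1 + 4 + 0) = 141 + 5 = 146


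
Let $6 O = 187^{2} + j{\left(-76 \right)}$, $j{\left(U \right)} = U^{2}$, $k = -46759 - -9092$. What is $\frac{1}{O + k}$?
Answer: $- \frac{6}{185257} \approx -3.2387 \cdot 10^{-5}$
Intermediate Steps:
$k = -37667$ ($k = -46759 + 9092 = -37667$)
$O = \frac{40745}{6}$ ($O = \frac{187^{2} + \left(-76\right)^{2}}{6} = \frac{34969 + 5776}{6} = \frac{1}{6} \cdot 40745 = \frac{40745}{6} \approx 6790.8$)
$\frac{1}{O + k} = \frac{1}{\frac{40745}{6} - 37667} = \frac{1}{- \frac{185257}{6}} = - \frac{6}{185257}$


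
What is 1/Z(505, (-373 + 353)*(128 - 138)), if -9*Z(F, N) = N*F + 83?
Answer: -9/101083 ≈ -8.9036e-5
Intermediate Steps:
Z(F, N) = -83/9 - F*N/9 (Z(F, N) = -(N*F + 83)/9 = -(F*N + 83)/9 = -(83 + F*N)/9 = -83/9 - F*N/9)
1/Z(505, (-373 + 353)*(128 - 138)) = 1/(-83/9 - ⅑*505*(-373 + 353)*(128 - 138)) = 1/(-83/9 - ⅑*505*(-20*(-10))) = 1/(-83/9 - ⅑*505*200) = 1/(-83/9 - 101000/9) = 1/(-101083/9) = -9/101083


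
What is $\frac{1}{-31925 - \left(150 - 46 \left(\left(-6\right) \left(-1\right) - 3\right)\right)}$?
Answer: $- \frac{1}{31937} \approx -3.1312 \cdot 10^{-5}$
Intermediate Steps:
$\frac{1}{-31925 - \left(150 - 46 \left(\left(-6\right) \left(-1\right) - 3\right)\right)} = \frac{1}{-31925 - \left(150 - 46 \left(6 - 3\right)\right)} = \frac{1}{-31925 + \left(46 \cdot 3 - 150\right)} = \frac{1}{-31925 + \left(138 - 150\right)} = \frac{1}{-31925 - 12} = \frac{1}{-31937} = - \frac{1}{31937}$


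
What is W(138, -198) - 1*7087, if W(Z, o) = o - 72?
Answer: -7357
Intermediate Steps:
W(Z, o) = -72 + o
W(138, -198) - 1*7087 = (-72 - 198) - 1*7087 = -270 - 7087 = -7357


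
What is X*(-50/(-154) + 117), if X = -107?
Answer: -966638/77 ≈ -12554.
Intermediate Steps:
X*(-50/(-154) + 117) = -107*(-50/(-154) + 117) = -107*(-50*(-1/154) + 117) = -107*(25/77 + 117) = -107*9034/77 = -966638/77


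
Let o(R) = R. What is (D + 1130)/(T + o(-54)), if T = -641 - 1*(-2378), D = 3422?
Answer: 4552/1683 ≈ 2.7047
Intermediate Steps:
T = 1737 (T = -641 + 2378 = 1737)
(D + 1130)/(T + o(-54)) = (3422 + 1130)/(1737 - 54) = 4552/1683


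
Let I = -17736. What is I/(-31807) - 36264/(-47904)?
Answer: 83461433/63486772 ≈ 1.3146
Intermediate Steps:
I/(-31807) - 36264/(-47904) = -17736/(-31807) - 36264/(-47904) = -17736*(-1/31807) - 36264*(-1/47904) = 17736/31807 + 1511/1996 = 83461433/63486772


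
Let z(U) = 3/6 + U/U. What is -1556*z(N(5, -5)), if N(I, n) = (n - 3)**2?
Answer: -2334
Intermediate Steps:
N(I, n) = (-3 + n)**2
z(U) = 3/2 (z(U) = 3*(1/6) + 1 = 1/2 + 1 = 3/2)
-1556*z(N(5, -5)) = -1556*3/2 = -2334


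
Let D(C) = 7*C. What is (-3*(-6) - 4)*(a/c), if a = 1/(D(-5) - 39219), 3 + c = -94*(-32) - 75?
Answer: -7/57507110 ≈ -1.2172e-7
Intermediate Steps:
c = 2930 (c = -3 + (-94*(-32) - 75) = -3 + (3008 - 75) = -3 + 2933 = 2930)
a = -1/39254 (a = 1/(7*(-5) - 39219) = 1/(-35 - 39219) = 1/(-39254) = -1/39254 ≈ -2.5475e-5)
(-3*(-6) - 4)*(a/c) = (-3*(-6) - 4)*(-1/39254/2930) = (18 - 4)*(-1/39254*1/2930) = 14*(-1/115014220) = -7/57507110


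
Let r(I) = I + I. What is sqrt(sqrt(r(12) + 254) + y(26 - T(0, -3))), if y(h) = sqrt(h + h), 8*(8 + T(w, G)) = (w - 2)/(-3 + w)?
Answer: sqrt(6*sqrt(2442) + 36*sqrt(278))/6 ≈ 4.9909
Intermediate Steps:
T(w, G) = -8 + (-2 + w)/(8*(-3 + w)) (T(w, G) = -8 + ((w - 2)/(-3 + w))/8 = -8 + ((-2 + w)/(-3 + w))/8 = -8 + (-2 + w)/(8*(-3 + w)))
r(I) = 2*I
y(h) = sqrt(2)*sqrt(h) (y(h) = sqrt(2*h) = sqrt(2)*sqrt(h))
sqrt(sqrt(r(12) + 254) + y(26 - T(0, -3))) = sqrt(sqrt(2*12 + 254) + sqrt(2)*sqrt(26 - (190 - 63*0)/(8*(-3 + 0)))) = sqrt(sqrt(24 + 254) + sqrt(2)*sqrt(26 - (190 + 0)/(8*(-3)))) = sqrt(sqrt(278) + sqrt(2)*sqrt(26 - (-1)*190/(8*3))) = sqrt(sqrt(278) + sqrt(2)*sqrt(26 - 1*(-95/12))) = sqrt(sqrt(278) + sqrt(2)*sqrt(26 + 95/12)) = sqrt(sqrt(278) + sqrt(2)*sqrt(407/12)) = sqrt(sqrt(278) + sqrt(2)*(sqrt(1221)/6)) = sqrt(sqrt(278) + sqrt(2442)/6)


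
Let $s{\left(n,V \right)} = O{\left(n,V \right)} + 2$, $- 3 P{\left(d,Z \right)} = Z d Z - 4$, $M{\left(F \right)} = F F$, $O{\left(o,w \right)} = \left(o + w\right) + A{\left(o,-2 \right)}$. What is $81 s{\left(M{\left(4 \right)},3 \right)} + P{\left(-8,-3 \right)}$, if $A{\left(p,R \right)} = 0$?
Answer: $\frac{5179}{3} \approx 1726.3$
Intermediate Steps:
$O{\left(o,w \right)} = o + w$ ($O{\left(o,w \right)} = \left(o + w\right) + 0 = o + w$)
$M{\left(F \right)} = F^{2}$
$P{\left(d,Z \right)} = \frac{4}{3} - \frac{d Z^{2}}{3}$ ($P{\left(d,Z \right)} = - \frac{Z d Z - 4}{3} = - \frac{d Z^{2} - 4}{3} = - \frac{-4 + d Z^{2}}{3} = \frac{4}{3} - \frac{d Z^{2}}{3}$)
$s{\left(n,V \right)} = 2 + V + n$ ($s{\left(n,V \right)} = \left(n + V\right) + 2 = \left(V + n\right) + 2 = 2 + V + n$)
$81 s{\left(M{\left(4 \right)},3 \right)} + P{\left(-8,-3 \right)} = 81 \left(2 + 3 + 4^{2}\right) - \left(- \frac{4}{3} - \frac{8 \left(-3\right)^{2}}{3}\right) = 81 \left(2 + 3 + 16\right) - \left(- \frac{4}{3} - 24\right) = 81 \cdot 21 + \left(\frac{4}{3} + 24\right) = 1701 + \frac{76}{3} = \frac{5179}{3}$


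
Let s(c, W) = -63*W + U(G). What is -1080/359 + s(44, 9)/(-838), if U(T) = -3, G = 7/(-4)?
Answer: -350205/150421 ≈ -2.3282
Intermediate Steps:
G = -7/4 (G = 7*(-1/4) = -7/4 ≈ -1.7500)
s(c, W) = -3 - 63*W (s(c, W) = -63*W - 3 = -3 - 63*W)
-1080/359 + s(44, 9)/(-838) = -1080/359 + (-3 - 63*9)/(-838) = -1080*1/359 + (-3 - 567)*(-1/838) = -1080/359 - 570*(-1/838) = -1080/359 + 285/419 = -350205/150421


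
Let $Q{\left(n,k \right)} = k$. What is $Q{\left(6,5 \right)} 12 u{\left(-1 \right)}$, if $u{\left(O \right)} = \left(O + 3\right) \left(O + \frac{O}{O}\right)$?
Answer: $0$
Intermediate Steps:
$u{\left(O \right)} = \left(1 + O\right) \left(3 + O\right)$ ($u{\left(O \right)} = \left(3 + O\right) \left(O + 1\right) = \left(3 + O\right) \left(1 + O\right) = \left(1 + O\right) \left(3 + O\right)$)
$Q{\left(6,5 \right)} 12 u{\left(-1 \right)} = 5 \cdot 12 \left(3 + \left(-1\right)^{2} + 4 \left(-1\right)\right) = 60 \left(3 + 1 - 4\right) = 60 \cdot 0 = 0$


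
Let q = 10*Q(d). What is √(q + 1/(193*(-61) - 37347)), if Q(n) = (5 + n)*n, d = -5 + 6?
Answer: √9047900930/12280 ≈ 7.7460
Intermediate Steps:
d = 1
Q(n) = n*(5 + n)
q = 60 (q = 10*(1*(5 + 1)) = 10*(1*6) = 10*6 = 60)
√(q + 1/(193*(-61) - 37347)) = √(60 + 1/(193*(-61) - 37347)) = √(60 + 1/(-11773 - 37347)) = √(60 + 1/(-49120)) = √(60 - 1/49120) = √(2947199/49120) = √9047900930/12280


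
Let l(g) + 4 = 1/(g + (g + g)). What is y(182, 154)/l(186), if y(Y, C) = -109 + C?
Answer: -25110/2231 ≈ -11.255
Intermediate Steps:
l(g) = -4 + 1/(3*g) (l(g) = -4 + 1/(g + (g + g)) = -4 + 1/(g + 2*g) = -4 + 1/(3*g))
y(182, 154)/l(186) = (-109 + 154)/(-4 + (⅓)/186) = 45/(-4 + (⅓)*(1/186)) = 45/(-4 + 1/558) = 45/(-2231/558) = 45*(-558/2231) = -25110/2231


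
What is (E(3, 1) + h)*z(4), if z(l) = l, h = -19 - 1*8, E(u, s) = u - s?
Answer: -100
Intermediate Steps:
h = -27 (h = -19 - 8 = -27)
(E(3, 1) + h)*z(4) = ((3 - 1*1) - 27)*4 = ((3 - 1) - 27)*4 = (2 - 27)*4 = -25*4 = -100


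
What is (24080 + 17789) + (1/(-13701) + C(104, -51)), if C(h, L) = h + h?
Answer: 576496976/13701 ≈ 42077.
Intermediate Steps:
C(h, L) = 2*h
(24080 + 17789) + (1/(-13701) + C(104, -51)) = (24080 + 17789) + (1/(-13701) + 2*104) = 41869 + (-1/13701 + 208) = 41869 + 2849807/13701 = 576496976/13701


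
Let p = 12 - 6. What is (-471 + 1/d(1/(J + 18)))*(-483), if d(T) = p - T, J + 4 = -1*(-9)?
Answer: 31155432/137 ≈ 2.2741e+5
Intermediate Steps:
p = 6
J = 5 (J = -4 - 1*(-9) = -4 + 9 = 5)
d(T) = 6 - T
(-471 + 1/d(1/(J + 18)))*(-483) = (-471 + 1/(6 - 1/(5 + 18)))*(-483) = (-471 + 1/(6 - 1/23))*(-483) = (-471 + 1/(137/23))*(-483) = (-471 + 23/137)*(-483) = -64504/137*(-483) = 31155432/137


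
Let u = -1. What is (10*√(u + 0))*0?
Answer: 0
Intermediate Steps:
(10*√(u + 0))*0 = (10*√(-1 + 0))*0 = (10*√(-1))*0 = (10*I)*0 = 0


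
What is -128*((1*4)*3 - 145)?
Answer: 17024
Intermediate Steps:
-128*((1*4)*3 - 145) = -128*(4*3 - 145) = -128*(12 - 145) = -128*(-133) = 17024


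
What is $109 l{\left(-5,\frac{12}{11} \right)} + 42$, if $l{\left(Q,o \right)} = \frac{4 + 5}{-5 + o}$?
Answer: $- \frac{8985}{43} \approx -208.95$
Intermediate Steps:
$l{\left(Q,o \right)} = \frac{9}{-5 + o}$
$109 l{\left(-5,\frac{12}{11} \right)} + 42 = 109 \frac{9}{-5 + \frac{12}{11}} + 42 = 109 \frac{9}{- \frac{43}{11}} + 42 = 109 \cdot 9 \left(- \frac{11}{43}\right) + 42 = 109 \left(- \frac{99}{43}\right) + 42 = - \frac{10791}{43} + 42 = - \frac{8985}{43}$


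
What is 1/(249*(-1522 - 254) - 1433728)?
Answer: -1/1875952 ≈ -5.3306e-7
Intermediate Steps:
1/(249*(-1522 - 254) - 1433728) = 1/(249*(-1776) - 1433728) = 1/(-442224 - 1433728) = 1/(-1875952) = -1/1875952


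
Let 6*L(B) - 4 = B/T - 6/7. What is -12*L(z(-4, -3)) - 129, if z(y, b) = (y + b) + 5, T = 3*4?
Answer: -2834/21 ≈ -134.95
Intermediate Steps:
T = 12
z(y, b) = 5 + b + y (z(y, b) = (b + y) + 5 = 5 + b + y)
L(B) = 11/21 + B/72 (L(B) = 2/3 + (B/12 - 6/7)/6 = 2/3 + (-6/7 + B/12)/6 = 2/3 + (-1/7 + B/72) = 11/21 + B/72)
-12*L(z(-4, -3)) - 129 = -12*(11/21 + (5 - 3 - 4)/72) - 129 = -12*(11/21 + (1/72)*(-2)) - 129 = -12*(11/21 - 1/36) - 129 = -12*125/252 - 129 = -125/21 - 129 = -2834/21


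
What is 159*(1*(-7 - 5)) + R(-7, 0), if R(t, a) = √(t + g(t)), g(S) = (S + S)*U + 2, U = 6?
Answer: -1908 + I*√89 ≈ -1908.0 + 9.434*I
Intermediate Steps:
g(S) = 2 + 12*S (g(S) = (S + S)*6 + 2 = (2*S)*6 + 2 = 12*S + 2 = 2 + 12*S)
R(t, a) = √(2 + 13*t) (R(t, a) = √(t + (2 + 12*t)) = √(2 + 13*t))
159*(1*(-7 - 5)) + R(-7, 0) = 159*(1*(-7 - 5)) + √(2 + 13*(-7)) = 159*(1*(-12)) + √(2 - 91) = 159*(-12) + √(-89) = -1908 + I*√89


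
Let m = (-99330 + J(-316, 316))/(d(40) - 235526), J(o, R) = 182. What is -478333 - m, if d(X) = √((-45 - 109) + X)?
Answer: -13267174579491459/27736248395 - 49574*I*√114/27736248395 ≈ -4.7833e+5 - 1.9084e-5*I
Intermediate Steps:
d(X) = √(-154 + X)
m = -99148/(-235526 + I*√114) (m = (-99330 + 182)/(√(-154 + 40) - 235526) = -99148/(√(-114) - 235526) = -99148/(I*√114 - 235526) = -99148/(-235526 + I*√114) ≈ 0.42096 + 1.9084e-5*I)
-478333 - m = -478333 - (11675965924/27736248395 + 49574*I*√114/27736248395) = -478333 + (-11675965924/27736248395 - 49574*I*√114/27736248395) = -13267174579491459/27736248395 - 49574*I*√114/27736248395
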